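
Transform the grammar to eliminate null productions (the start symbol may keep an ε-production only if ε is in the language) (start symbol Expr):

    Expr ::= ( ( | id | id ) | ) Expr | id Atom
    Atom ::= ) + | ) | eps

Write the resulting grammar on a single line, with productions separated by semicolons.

Expr ::= ( ( | id | id ) | ) Expr | id Atom; Atom ::= ) + | )

Nullable set = {Atom}.
ε ∉ L(G), so no ε-production is kept.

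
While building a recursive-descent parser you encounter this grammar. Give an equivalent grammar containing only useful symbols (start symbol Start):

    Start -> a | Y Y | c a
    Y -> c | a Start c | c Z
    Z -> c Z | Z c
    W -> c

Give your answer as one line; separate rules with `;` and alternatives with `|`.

Generating nonterminals: {Start, W, Y}.
Reachable from Start after that: {Start, Y}.
Removed useless symbols: {W, Z} and every production mentioning them.

Start -> a | Y Y | c a; Y -> c | a Start c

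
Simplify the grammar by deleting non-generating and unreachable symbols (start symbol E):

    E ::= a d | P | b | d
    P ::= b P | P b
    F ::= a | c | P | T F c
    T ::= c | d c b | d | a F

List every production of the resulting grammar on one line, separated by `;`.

E ::= a d | b | d

Generating nonterminals: {E, F, T}.
Reachable from E after that: {E}.
Removed useless symbols: {F, P, T} and every production mentioning them.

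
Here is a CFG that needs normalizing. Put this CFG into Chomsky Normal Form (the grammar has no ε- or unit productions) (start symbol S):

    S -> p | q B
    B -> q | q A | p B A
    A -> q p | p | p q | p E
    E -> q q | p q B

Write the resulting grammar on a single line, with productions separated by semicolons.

Introduce a nonterminal for each terminal appearing in a rule of length ≥ 2: X1 → q, X2 → p.
Binarize each right-hand side of length ≥ 3 by chaining fresh nonterminals (Y1, Y2, …): affected rules were B → X2 B A; E → X2 X1 B.

S -> p | X1 B; B -> q | X1 A | X2 Y1; A -> X1 X2 | p | X2 X1 | X2 E; E -> X1 X1 | X2 Y2; X1 -> q; X2 -> p; Y1 -> B A; Y2 -> X1 B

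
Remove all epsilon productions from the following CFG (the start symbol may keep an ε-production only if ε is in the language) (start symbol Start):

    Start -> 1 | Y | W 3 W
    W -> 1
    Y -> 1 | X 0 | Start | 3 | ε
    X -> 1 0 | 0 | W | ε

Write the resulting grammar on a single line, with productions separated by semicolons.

Nullable nonterminals: {Start, X, Y}.
ε ∈ L(G) since Start is nullable, so keep Start → ε.
Expand every rule over subsets of its nullable positions: Y → X 0 gives X 0 | 0.

Start -> 1 | Y | W 3 W | ε; W -> 1; Y -> 1 | X 0 | 0 | Start | 3; X -> 1 0 | 0 | W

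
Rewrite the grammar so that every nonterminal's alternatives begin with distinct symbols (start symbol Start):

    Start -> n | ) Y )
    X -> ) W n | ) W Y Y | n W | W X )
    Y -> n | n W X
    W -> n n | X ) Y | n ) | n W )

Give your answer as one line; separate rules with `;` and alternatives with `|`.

X has alternatives sharing prefix ') W': factor to X → ) W X1 with X1 → n | Y Y.
Y has alternatives sharing prefix 'n': factor to Y → n Y1 with Y1 → ε | W X.
W has alternatives sharing prefix 'n': factor to W → n W1 with W1 → n | ) | W ).

Start -> n | ) Y ); X -> n W | W X ) | ) W X1; Y -> n Y1; W -> X ) Y | n W1; X1 -> n | Y Y; Y1 -> ε | W X; W1 -> n | ) | W )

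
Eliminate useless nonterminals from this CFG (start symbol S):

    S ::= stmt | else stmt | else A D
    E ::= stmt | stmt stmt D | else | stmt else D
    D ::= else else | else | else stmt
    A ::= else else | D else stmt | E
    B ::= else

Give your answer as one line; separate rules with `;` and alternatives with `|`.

S ::= stmt | else stmt | else A D; E ::= stmt | stmt stmt D | else | stmt else D; D ::= else else | else | else stmt; A ::= else else | D else stmt | E

Generating nonterminals: {A, B, D, E, S}.
Reachable from S after that: {A, D, E, S}.
Removed useless symbols: {B} and every production mentioning them.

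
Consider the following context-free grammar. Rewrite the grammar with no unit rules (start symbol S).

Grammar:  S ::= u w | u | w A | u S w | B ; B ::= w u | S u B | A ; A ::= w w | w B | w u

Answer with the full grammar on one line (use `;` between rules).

Unit pairs: B ⇒* {A}; S ⇒* {A, B}.
Replace each nonterminal's rules with the union of the non-unit rules of every nonterminal it unit-derives.

S ::= w u | S u B | u w | u | w A | u S w | w w | w B; B ::= w u | S u B | w w | w B; A ::= w w | w B | w u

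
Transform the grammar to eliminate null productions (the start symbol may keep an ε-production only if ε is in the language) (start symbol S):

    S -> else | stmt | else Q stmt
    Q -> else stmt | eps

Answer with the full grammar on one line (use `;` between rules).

S -> else | stmt | else Q stmt | else stmt; Q -> else stmt

Nullable set = {Q}.
ε ∉ L(G), so no ε-production is kept.
Add the nullable-subset variants: S → else Q stmt gives else Q stmt | else stmt.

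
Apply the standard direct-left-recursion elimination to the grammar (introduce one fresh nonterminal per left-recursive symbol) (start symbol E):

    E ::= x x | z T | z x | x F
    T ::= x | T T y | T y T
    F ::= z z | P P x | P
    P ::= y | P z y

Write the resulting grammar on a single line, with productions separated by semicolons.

E ::= x x | z T | z x | x F; T ::= x T'; F ::= z z | P P x | P; P ::= y P'; T' ::= T y T' | y T T' | epsilon; P' ::= z y P' | epsilon

Left recursion appears on T, P.
For T: α = {T y, y T}, β = {x}. Rewrite as T → β T' and T' → α T' | ε.
For P: α = {z y}, β = {y}. Rewrite as P → β P' and P' → α P' | ε.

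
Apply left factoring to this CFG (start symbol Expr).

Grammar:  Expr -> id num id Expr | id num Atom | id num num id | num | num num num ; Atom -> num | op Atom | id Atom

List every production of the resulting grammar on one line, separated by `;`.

Expr has alternatives sharing prefix 'id num': factor to Expr → id num Expr1 with Expr1 → id Expr | Atom | num id.
Expr has alternatives sharing prefix 'num': factor to Expr → num Expr2 with Expr2 → ε | num num.

Expr -> id num Expr1 | num Expr2; Atom -> num | op Atom | id Atom; Expr1 -> id Expr | Atom | num id; Expr2 -> ε | num num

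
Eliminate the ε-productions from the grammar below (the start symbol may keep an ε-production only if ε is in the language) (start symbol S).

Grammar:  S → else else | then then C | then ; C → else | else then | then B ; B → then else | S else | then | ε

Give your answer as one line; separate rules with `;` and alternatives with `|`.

Nullable nonterminals: {B}.
ε ∉ L(G), so no ε-production is kept.
For each production, add variants omitting each subset of nullable occurrences: C → then B gives then B | then.

S → else else | then then C | then; C → else | else then | then B | then; B → then else | S else | then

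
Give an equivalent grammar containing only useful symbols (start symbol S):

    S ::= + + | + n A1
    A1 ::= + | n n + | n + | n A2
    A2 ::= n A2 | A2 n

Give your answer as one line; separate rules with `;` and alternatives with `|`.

Generating nonterminals: {A1, S}.
Reachable from S after that: {A1, S}.
Removed useless symbols: {A2} and every production mentioning them.

S ::= + + | + n A1; A1 ::= + | n n + | n +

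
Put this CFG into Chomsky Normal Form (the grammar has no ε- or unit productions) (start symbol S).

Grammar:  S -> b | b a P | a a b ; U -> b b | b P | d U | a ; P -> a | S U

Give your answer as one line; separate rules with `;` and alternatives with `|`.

Introduce a nonterminal for each terminal appearing in a rule of length ≥ 2: X1 → b, X2 → a, X3 → d.
Binarize each right-hand side of length ≥ 3 by chaining fresh nonterminals (Y1, Y2, …): affected rules were S → X1 X2 P; S → X2 X2 X1.

S -> b | X1 Y1 | X2 Y2; U -> X1 X1 | X1 P | X3 U | a; P -> a | S U; X1 -> b; X2 -> a; X3 -> d; Y1 -> X2 P; Y2 -> X2 X1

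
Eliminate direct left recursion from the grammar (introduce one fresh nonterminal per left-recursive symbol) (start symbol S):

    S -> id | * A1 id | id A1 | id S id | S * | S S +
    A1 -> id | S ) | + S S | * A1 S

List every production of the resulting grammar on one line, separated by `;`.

S is directly left-recursive.
For S: α = {*, S +}, β = {id, * A1 id, id A1, id S id}. Rewrite as S → β S' and S' → α S' | ε.

S -> id S' | * A1 id S' | id A1 S' | id S id S'; A1 -> id | S ) | + S S | * A1 S; S' -> * S' | S + S' | ε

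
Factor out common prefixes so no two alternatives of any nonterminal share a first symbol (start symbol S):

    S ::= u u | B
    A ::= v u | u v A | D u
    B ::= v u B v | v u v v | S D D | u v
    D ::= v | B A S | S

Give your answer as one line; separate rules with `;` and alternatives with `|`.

B has alternatives sharing prefix 'v u': factor to B → v u B' with B' → B v | v v.

S ::= u u | B; A ::= v u | u v A | D u; B ::= S D D | u v | v u B'; D ::= v | B A S | S; B' ::= B v | v v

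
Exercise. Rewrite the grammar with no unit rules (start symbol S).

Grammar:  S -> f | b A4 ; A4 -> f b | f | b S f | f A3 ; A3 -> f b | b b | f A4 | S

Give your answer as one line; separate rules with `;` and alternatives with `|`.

Unit pairs: A3 ⇒* {S}.
For each unit pair (A, B), copy every non-unit production of B to A, then drop all unit productions.

S -> f | b A4; A4 -> f b | f | b S f | f A3; A3 -> f | b A4 | f b | b b | f A4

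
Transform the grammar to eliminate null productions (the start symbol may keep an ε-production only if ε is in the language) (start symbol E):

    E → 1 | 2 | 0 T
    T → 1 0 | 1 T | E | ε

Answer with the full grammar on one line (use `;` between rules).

E → 1 | 2 | 0 T | 0; T → 1 0 | 1 T | 1 | E

The nullable symbols are {T}.
ε ∉ L(G), so no ε-production is kept.
Expand every rule over subsets of its nullable positions: E → 0 T gives 0 T | 0. T → 1 T gives 1 T | 1.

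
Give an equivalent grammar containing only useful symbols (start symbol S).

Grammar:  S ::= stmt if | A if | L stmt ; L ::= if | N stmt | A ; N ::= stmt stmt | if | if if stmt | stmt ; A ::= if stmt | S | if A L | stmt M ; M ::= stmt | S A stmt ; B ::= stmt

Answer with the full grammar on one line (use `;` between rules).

Generating nonterminals: {A, B, L, M, N, S}.
Reachable from S after that: {A, L, M, N, S}.
Removed useless symbols: {B} and every production mentioning them.

S ::= stmt if | A if | L stmt; L ::= if | N stmt | A; N ::= stmt stmt | if | if if stmt | stmt; A ::= if stmt | S | if A L | stmt M; M ::= stmt | S A stmt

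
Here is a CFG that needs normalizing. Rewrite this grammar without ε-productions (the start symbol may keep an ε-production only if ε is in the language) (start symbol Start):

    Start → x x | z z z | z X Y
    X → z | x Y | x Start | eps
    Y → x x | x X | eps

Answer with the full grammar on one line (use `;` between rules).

Start → x x | z z z | z X Y | z X | z Y | z; X → z | x Y | x | x Start; Y → x x | x X | x

Nullable nonterminals: {X, Y}.
ε ∉ L(G), so no ε-production is kept.
For each production, add variants omitting each subset of nullable occurrences: Start → z X Y gives z X Y | z X | z Y | z. X → x Y gives x Y | x. Y → x X gives x X | x.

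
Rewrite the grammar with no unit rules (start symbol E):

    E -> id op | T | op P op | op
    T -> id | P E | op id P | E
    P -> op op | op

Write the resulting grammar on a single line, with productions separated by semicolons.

E -> id op | op P op | op | id | P E | op id P; T -> id op | op P op | op | id | P E | op id P; P -> op op | op

Unit pairs: E ⇒* {T}; T ⇒* {E}.
Replace each nonterminal's rules with the union of the non-unit rules of every nonterminal it unit-derives.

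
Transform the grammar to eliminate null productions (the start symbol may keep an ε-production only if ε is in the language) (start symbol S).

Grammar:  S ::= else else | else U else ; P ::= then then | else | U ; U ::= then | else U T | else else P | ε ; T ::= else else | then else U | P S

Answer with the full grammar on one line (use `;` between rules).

S ::= else else | else U else; P ::= then then | else | U; U ::= then | else U T | else T | else else P | else else; T ::= else else | then else U | then else | P S | S

Nullable set = {P, U}.
ε ∉ L(G), so no ε-production is kept.
For each production, add variants omitting each subset of nullable occurrences: U → else U T gives else U T | else T. U → else else P gives else else P | else else. T → then else U gives then else U | then else. T → P S gives P S | S.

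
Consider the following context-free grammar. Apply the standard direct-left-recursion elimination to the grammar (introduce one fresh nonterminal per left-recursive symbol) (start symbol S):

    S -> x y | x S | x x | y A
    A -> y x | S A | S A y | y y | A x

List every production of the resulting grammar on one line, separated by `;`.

S -> x y | x S | x x | y A; A -> y x A' | S A A' | S A y A' | y y A'; A' -> x A' | ε

A is directly left-recursive.
For A: α = {x}, β = {y x, S A, S A y, y y}. Rewrite as A → β A' and A' → α A' | ε.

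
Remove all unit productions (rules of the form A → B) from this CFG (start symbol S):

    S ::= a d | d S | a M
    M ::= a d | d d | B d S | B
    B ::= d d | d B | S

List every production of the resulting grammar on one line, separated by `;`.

Unit pairs: B ⇒* {S}; M ⇒* {B, S}.
For each unit pair (A, B), copy every non-unit production of B to A, then drop all unit productions.

S ::= a d | d S | a M; M ::= d d | d B | a d | d S | a M | B d S; B ::= d d | d B | a d | d S | a M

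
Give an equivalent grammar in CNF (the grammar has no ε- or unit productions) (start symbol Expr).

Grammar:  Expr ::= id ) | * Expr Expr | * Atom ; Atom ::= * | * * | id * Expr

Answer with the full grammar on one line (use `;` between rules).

Introduce a nonterminal for each terminal appearing in a rule of length ≥ 2: X1 → id, X2 → ), X3 → *.
Binarize each right-hand side of length ≥ 3 by chaining fresh nonterminals (Y1, Y2, …): affected rules were Expr → X3 Expr Expr; Atom → X1 X3 Expr.

Expr ::= X1 X2 | X3 Y1 | X3 Atom; Atom ::= * | X3 X3 | X1 Y2; X1 ::= id; X2 ::= ); X3 ::= *; Y1 ::= Expr Expr; Y2 ::= X3 Expr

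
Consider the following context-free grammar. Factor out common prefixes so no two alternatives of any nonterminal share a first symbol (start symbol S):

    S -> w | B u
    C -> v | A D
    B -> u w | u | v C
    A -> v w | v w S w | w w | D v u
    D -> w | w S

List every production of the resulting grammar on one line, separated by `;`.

S -> w | B u; C -> v | A D; B -> v C | u B'; A -> w w | D v u | v w A'; D -> w D'; B' -> w | ε; A' -> ε | S w; D' -> ε | S

B has alternatives sharing prefix 'u': factor to B → u B' with B' → w | ε.
A has alternatives sharing prefix 'v w': factor to A → v w A' with A' → ε | S w.
D has alternatives sharing prefix 'w': factor to D → w D' with D' → ε | S.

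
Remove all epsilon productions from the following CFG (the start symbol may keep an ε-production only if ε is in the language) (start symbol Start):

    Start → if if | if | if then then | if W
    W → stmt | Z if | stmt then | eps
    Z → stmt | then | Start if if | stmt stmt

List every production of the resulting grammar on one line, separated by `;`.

Nullable nonterminals: {W}.
ε ∉ L(G), so no ε-production is kept.

Start → if if | if | if then then | if W; W → stmt | Z if | stmt then; Z → stmt | then | Start if if | stmt stmt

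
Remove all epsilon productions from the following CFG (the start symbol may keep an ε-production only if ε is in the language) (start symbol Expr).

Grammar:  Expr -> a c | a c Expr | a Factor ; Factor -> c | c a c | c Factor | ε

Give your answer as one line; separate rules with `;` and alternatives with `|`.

Expr -> a c | a c Expr | a Factor | a; Factor -> c | c a c | c Factor

Nullable nonterminals: {Factor}.
ε ∉ L(G), so no ε-production is kept.
For each production, add variants omitting each subset of nullable occurrences: Expr → a Factor gives a Factor | a.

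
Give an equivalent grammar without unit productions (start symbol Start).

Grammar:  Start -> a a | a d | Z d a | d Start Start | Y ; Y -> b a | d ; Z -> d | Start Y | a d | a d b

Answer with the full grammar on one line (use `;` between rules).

Start -> a a | a d | Z d a | d Start Start | b a | d; Y -> b a | d; Z -> d | Start Y | a d | a d b

Unit pairs: Start ⇒* {Y}.
For every A with A ⇒* B via unit rules, add B's non-unit alternatives to A; then delete every rule of the form X → Y.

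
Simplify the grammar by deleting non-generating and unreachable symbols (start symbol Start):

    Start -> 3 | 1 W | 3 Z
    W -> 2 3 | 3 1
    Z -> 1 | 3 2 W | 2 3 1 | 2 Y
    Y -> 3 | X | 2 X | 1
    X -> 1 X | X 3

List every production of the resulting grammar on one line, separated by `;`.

Start -> 3 | 1 W | 3 Z; W -> 2 3 | 3 1; Z -> 1 | 3 2 W | 2 3 1 | 2 Y; Y -> 3 | 1

Generating nonterminals: {Start, W, Y, Z}.
Reachable from Start after that: {Start, W, Y, Z}.
Removed useless symbols: {X} and every production mentioning them.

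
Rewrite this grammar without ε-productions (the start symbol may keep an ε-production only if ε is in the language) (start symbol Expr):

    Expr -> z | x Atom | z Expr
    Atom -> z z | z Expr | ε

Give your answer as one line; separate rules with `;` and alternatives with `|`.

Nullable set = {Atom}.
ε ∉ L(G), so no ε-production is kept.
Expand every rule over subsets of its nullable positions: Expr → x Atom gives x Atom | x.

Expr -> z | x Atom | x | z Expr; Atom -> z z | z Expr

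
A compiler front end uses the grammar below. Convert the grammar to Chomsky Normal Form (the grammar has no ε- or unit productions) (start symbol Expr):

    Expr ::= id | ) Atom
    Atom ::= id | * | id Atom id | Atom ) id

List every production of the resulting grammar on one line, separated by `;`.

Introduce a nonterminal for each terminal appearing in a rule of length ≥ 2: X1 → ), X2 → id.
Binarize each right-hand side of length ≥ 3 by chaining fresh nonterminals (Y1, Y2, …): affected rules were Atom → X2 Atom X2; Atom → Atom X1 X2.

Expr ::= id | X1 Atom; Atom ::= id | * | X2 Y1 | Atom Y2; X1 ::= ); X2 ::= id; Y1 ::= Atom X2; Y2 ::= X1 X2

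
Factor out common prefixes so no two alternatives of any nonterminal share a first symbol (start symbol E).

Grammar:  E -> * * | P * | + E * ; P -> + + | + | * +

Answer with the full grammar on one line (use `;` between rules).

E -> * * | P * | + E *; P -> * + | + P'; P' -> + | ε

P has alternatives sharing prefix '+': factor to P → + P' with P' → + | ε.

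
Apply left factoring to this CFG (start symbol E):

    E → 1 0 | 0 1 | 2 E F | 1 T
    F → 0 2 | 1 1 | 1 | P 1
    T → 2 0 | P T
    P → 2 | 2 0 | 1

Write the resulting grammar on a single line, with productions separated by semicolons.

E has alternatives sharing prefix '1': factor to E → 1 E' with E' → 0 | T.
F has alternatives sharing prefix '1': factor to F → 1 F' with F' → 1 | ε.
P has alternatives sharing prefix '2': factor to P → 2 P' with P' → ε | 0.

E → 0 1 | 2 E F | 1 E'; F → 0 2 | P 1 | 1 F'; T → 2 0 | P T; P → 1 | 2 P'; E' → 0 | T; F' → 1 | ε; P' → ε | 0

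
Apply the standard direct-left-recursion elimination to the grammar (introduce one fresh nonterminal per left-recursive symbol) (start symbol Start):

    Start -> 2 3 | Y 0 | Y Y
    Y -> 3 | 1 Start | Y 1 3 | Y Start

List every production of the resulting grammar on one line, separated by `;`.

Start -> 2 3 | Y 0 | Y Y; Y -> 3 Y1 | 1 Start Y1; Y1 -> 1 3 Y1 | Start Y1 | ε

Y is directly left-recursive.
For Y: α = {1 3, Start}, β = {3, 1 Start}. Rewrite as Y → β Y1 and Y1 → α Y1 | ε.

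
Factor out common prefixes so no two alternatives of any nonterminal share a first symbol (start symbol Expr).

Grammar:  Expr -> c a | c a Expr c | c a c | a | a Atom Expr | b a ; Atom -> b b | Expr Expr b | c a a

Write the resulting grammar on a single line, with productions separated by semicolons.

Expr -> b a | c a Expr1 | a Expr2; Atom -> b b | Expr Expr b | c a a; Expr1 -> ε | Expr c | c; Expr2 -> ε | Atom Expr

Expr has alternatives sharing prefix 'c a': factor to Expr → c a Expr1 with Expr1 → ε | Expr c | c.
Expr has alternatives sharing prefix 'a': factor to Expr → a Expr2 with Expr2 → ε | Atom Expr.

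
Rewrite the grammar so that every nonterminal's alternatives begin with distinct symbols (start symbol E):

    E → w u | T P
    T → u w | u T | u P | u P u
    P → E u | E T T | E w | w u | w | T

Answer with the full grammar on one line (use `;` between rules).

E → w u | T P; T → u T'; P → T | E P' | w P''; T' → w | T | P T''; P' → u | T T | w; P'' → u | ε; T'' → ε | u

T has alternatives sharing prefix 'u': factor to T → u T' with T' → w | T | P | P u.
P has alternatives sharing prefix 'E': factor to P → E P' with P' → u | T T | w.
P has alternatives sharing prefix 'w': factor to P → w P'' with P'' → u | ε.
T' has alternatives sharing prefix 'P': factor to T' → P T'' with T'' → ε | u.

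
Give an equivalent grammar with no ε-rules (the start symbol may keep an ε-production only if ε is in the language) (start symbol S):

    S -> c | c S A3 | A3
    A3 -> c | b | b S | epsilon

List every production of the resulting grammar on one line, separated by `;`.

S -> c | c S A3 | c S | c A3 | A3 | ε; A3 -> c | b | b S

Nullable set = {A3, S}.
ε ∈ L(G) since S is nullable, so keep S → ε.
Expand every rule over subsets of its nullable positions: S → c S A3 gives c S A3 | c S | c A3.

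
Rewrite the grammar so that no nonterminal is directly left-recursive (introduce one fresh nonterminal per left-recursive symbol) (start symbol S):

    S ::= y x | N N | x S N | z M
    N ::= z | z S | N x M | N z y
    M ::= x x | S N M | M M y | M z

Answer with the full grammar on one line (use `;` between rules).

Directly left-recursive nonterminals: N, M.
For N: α = {x M, z y}, β = {z, z S}. Rewrite as N → β N' and N' → α N' | ε.
For M: α = {M y, z}, β = {x x, S N M}. Rewrite as M → β M' and M' → α M' | ε.

S ::= y x | N N | x S N | z M; N ::= z N' | z S N'; M ::= x x M' | S N M M'; N' ::= x M N' | z y N' | ε; M' ::= M y M' | z M' | ε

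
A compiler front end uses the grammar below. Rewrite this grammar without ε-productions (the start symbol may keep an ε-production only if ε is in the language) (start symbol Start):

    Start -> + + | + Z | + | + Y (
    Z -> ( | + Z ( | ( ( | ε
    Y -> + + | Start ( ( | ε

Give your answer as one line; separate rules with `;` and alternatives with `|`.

The nullable symbols are {Y, Z}.
ε ∉ L(G), so no ε-production is kept.
For each production, add variants omitting each subset of nullable occurrences: Start → + Z gives + Z | +. Start → + Y ( gives + Y ( | + (. Z → + Z ( gives + Z ( | + (.

Start -> + + | + Z | + | + Y ( | + (; Z -> ( | + Z ( | + ( | ( (; Y -> + + | Start ( (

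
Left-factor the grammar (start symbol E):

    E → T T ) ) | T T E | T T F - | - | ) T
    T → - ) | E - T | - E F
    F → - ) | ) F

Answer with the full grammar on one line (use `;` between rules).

E → - | ) T | T T E'; T → E - T | - T'; F → - ) | ) F; E' → ) ) | E | F -; T' → ) | E F

E has alternatives sharing prefix 'T T': factor to E → T T E' with E' → ) ) | E | F -.
T has alternatives sharing prefix '-': factor to T → - T' with T' → ) | E F.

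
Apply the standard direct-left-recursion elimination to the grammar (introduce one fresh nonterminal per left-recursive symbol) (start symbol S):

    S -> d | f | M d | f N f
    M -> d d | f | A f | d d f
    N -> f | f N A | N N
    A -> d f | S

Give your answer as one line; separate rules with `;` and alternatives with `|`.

Left recursion appears on N.
For N: α = {N}, β = {f, f N A}. Rewrite as N → β N' and N' → α N' | ε.

S -> d | f | M d | f N f; M -> d d | f | A f | d d f; N -> f N' | f N A N'; A -> d f | S; N' -> N N' | ε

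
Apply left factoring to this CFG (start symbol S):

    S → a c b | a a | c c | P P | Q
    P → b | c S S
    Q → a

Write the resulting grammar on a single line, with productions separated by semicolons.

S has alternatives sharing prefix 'a': factor to S → a S' with S' → c b | a.

S → c c | P P | Q | a S'; P → b | c S S; Q → a; S' → c b | a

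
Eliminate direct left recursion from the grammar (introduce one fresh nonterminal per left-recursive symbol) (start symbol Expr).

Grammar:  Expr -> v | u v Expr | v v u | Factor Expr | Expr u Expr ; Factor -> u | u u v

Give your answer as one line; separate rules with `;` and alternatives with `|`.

Expr -> v Expr1 | u v Expr Expr1 | v v u Expr1 | Factor Expr Expr1; Factor -> u | u u v; Expr1 -> u Expr Expr1 | ε

Directly left-recursive nonterminal: Expr.
For Expr: α = {u Expr}, β = {v, u v Expr, v v u, Factor Expr}. Rewrite as Expr → β Expr1 and Expr1 → α Expr1 | ε.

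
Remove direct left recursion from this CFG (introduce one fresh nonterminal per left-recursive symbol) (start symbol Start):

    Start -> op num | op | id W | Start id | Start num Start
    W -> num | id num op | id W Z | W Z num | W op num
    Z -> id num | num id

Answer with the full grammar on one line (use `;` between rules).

Start -> op num Start1 | op Start1 | id W Start1; W -> num W1 | id num op W1 | id W Z W1; Z -> id num | num id; Start1 -> id Start1 | num Start Start1 | ε; W1 -> Z num W1 | op num W1 | ε

Left recursion appears on Start, W.
For Start: α = {id, num Start}, β = {op num, op, id W}. Rewrite as Start → β Start1 and Start1 → α Start1 | ε.
For W: α = {Z num, op num}, β = {num, id num op, id W Z}. Rewrite as W → β W1 and W1 → α W1 | ε.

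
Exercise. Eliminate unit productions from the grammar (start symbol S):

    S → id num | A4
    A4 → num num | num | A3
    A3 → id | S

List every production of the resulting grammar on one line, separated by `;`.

S → num num | num | id num | id; A4 → num num | num | id num | id; A3 → num num | num | id num | id

Unit pairs: A3 ⇒* {A4, S}; A4 ⇒* {A3, S}; S ⇒* {A3, A4}.
For each unit pair (A, B), copy every non-unit production of B to A, then drop all unit productions.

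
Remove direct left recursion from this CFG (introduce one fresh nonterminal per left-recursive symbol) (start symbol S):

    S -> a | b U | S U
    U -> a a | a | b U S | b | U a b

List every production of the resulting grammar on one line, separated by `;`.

S -> a S' | b U S'; U -> a a U' | a U' | b U S U' | b U'; S' -> U S' | ε; U' -> a b U' | ε

Left recursion appears on S, U.
For S: α = {U}, β = {a, b U}. Rewrite as S → β S' and S' → α S' | ε.
For U: α = {a b}, β = {a a, a, b U S, b}. Rewrite as U → β U' and U' → α U' | ε.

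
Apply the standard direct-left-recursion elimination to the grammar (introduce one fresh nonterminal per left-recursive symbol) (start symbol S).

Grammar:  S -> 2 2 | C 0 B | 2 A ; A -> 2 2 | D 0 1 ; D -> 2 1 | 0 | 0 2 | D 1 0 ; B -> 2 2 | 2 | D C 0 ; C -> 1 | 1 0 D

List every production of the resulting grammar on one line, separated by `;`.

S -> 2 2 | C 0 B | 2 A; A -> 2 2 | D 0 1; D -> 2 1 D' | 0 D' | 0 2 D'; B -> 2 2 | 2 | D C 0; C -> 1 | 1 0 D; D' -> 1 0 D' | ε

D is directly left-recursive.
For D: α = {1 0}, β = {2 1, 0, 0 2}. Rewrite as D → β D' and D' → α D' | ε.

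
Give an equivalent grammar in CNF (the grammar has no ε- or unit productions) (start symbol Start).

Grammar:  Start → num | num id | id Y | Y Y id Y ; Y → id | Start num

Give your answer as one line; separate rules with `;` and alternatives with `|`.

Introduce a nonterminal for each terminal appearing in a rule of length ≥ 2: X1 → num, X2 → id.
Binarize each right-hand side of length ≥ 3 by chaining fresh nonterminals (Y1, Y2, …): affected rules were Start → Y Y X2 Y.

Start → num | X1 X2 | X2 Y | Y Y1; Y → id | Start X1; X1 → num; X2 → id; Y1 → Y Y2; Y2 → X2 Y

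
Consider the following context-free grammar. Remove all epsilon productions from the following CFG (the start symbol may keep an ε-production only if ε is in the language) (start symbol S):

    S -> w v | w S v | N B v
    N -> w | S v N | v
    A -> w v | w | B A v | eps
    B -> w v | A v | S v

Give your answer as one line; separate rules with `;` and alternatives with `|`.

S -> w v | w S v | N B v; N -> w | S v N | v; A -> w v | w | B A v | B v; B -> w v | A v | v | S v

The nullable symbols are {A}.
ε ∉ L(G), so no ε-production is kept.
Add the nullable-subset variants: A → B A v gives B A v | B v. B → A v gives A v | v.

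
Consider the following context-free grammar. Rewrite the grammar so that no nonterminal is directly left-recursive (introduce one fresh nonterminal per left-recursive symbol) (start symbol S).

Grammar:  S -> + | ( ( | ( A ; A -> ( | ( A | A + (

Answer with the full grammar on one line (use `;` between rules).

S -> + | ( ( | ( A; A -> ( A' | ( A A'; A' -> + ( A' | ε

Directly left-recursive nonterminal: A.
For A: α = {+ (}, β = {(, ( A}. Rewrite as A → β A' and A' → α A' | ε.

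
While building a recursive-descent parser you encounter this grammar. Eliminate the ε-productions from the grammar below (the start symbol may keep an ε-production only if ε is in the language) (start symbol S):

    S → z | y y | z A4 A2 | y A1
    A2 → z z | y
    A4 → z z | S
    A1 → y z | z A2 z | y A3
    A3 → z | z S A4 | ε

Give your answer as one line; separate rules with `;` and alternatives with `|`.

The nullable symbols are {A3}.
ε ∉ L(G), so no ε-production is kept.
For each production, add variants omitting each subset of nullable occurrences: A1 → y A3 gives y A3 | y.

S → z | y y | z A4 A2 | y A1; A2 → z z | y; A4 → z z | S; A1 → y z | z A2 z | y A3 | y; A3 → z | z S A4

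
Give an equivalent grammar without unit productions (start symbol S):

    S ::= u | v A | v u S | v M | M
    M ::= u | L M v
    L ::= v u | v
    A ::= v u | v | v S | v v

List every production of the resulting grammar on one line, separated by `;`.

S ::= u | v A | v u S | v M | L M v; M ::= u | L M v; L ::= v u | v; A ::= v u | v | v S | v v

Unit pairs: S ⇒* {M}.
For every A with A ⇒* B via unit rules, add B's non-unit alternatives to A; then delete every rule of the form X → Y.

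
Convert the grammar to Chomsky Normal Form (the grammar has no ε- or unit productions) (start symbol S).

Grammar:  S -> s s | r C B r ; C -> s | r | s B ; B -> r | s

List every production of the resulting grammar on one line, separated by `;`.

Introduce a nonterminal for each terminal appearing in a rule of length ≥ 2: X1 → s, X2 → r.
Binarize each right-hand side of length ≥ 3 by chaining fresh nonterminals (Y1, Y2, …): affected rules were S → X2 C B X2.

S -> X1 X1 | X2 Y1; C -> s | r | X1 B; B -> r | s; X1 -> s; X2 -> r; Y1 -> C Y2; Y2 -> B X2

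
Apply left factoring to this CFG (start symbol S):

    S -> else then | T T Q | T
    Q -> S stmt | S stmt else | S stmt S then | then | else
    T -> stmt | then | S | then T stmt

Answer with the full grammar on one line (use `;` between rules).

S has alternatives sharing prefix 'T': factor to S → T S' with S' → T Q | ε.
Q has alternatives sharing prefix 'S stmt': factor to Q → S stmt Q' with Q' → ε | else | S then.
T has alternatives sharing prefix 'then': factor to T → then T' with T' → ε | T stmt.

S -> else then | T S'; Q -> then | else | S stmt Q'; T -> stmt | S | then T'; S' -> T Q | ε; Q' -> ε | else | S then; T' -> ε | T stmt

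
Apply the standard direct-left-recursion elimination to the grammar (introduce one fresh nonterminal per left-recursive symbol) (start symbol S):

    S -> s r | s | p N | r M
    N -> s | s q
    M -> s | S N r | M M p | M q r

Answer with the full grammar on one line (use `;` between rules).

Left recursion appears on M.
For M: α = {M p, q r}, β = {s, S N r}. Rewrite as M → β M' and M' → α M' | ε.

S -> s r | s | p N | r M; N -> s | s q; M -> s M' | S N r M'; M' -> M p M' | q r M' | epsilon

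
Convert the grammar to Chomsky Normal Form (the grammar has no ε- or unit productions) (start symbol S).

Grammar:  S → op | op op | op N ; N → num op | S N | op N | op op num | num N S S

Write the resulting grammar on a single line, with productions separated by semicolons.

Introduce a nonterminal for each terminal appearing in a rule of length ≥ 2: X1 → op, X2 → num.
Binarize each right-hand side of length ≥ 3 by chaining fresh nonterminals (Y1, Y2, …): affected rules were N → X1 X1 X2; N → X2 N S S.

S → op | X1 X1 | X1 N; N → X2 X1 | S N | X1 N | X1 Y1 | X2 Y2; X1 → op; X2 → num; Y1 → X1 X2; Y2 → N Y3; Y3 → S S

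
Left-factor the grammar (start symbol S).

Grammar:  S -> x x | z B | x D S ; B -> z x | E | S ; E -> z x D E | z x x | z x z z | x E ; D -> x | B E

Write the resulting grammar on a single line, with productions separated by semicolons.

S -> z B | x S'; B -> z x | E | S; E -> x E | z x E'; D -> x | B E; S' -> x | D S; E' -> D E | x | z z

S has alternatives sharing prefix 'x': factor to S → x S' with S' → x | D S.
E has alternatives sharing prefix 'z x': factor to E → z x E' with E' → D E | x | z z.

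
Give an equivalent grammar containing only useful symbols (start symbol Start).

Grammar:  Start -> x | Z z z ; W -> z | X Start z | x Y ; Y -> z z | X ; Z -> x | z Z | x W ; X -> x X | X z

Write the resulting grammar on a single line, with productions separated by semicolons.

Generating nonterminals: {Start, W, Y, Z}.
Reachable from Start after that: {Start, W, Y, Z}.
Removed useless symbols: {X} and every production mentioning them.

Start -> x | Z z z; W -> z | x Y; Y -> z z; Z -> x | z Z | x W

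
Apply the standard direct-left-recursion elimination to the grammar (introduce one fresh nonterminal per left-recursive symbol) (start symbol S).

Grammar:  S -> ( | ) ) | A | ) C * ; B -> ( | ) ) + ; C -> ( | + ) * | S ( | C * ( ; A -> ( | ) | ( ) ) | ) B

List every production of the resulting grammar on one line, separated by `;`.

C is directly left-recursive.
For C: α = {* (}, β = {(, + ) *, S (}. Rewrite as C → β C' and C' → α C' | ε.

S -> ( | ) ) | A | ) C *; B -> ( | ) ) +; C -> ( C' | + ) * C' | S ( C'; A -> ( | ) | ( ) ) | ) B; C' -> * ( C' | eps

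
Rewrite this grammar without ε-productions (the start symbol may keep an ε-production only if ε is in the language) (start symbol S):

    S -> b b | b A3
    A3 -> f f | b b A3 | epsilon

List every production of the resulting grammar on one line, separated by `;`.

The nullable symbols are {A3}.
ε ∉ L(G), so no ε-production is kept.
For each production, add variants omitting each subset of nullable occurrences: S → b A3 gives b A3 | b. A3 → b b A3 gives b b A3 | b b.

S -> b b | b A3 | b; A3 -> f f | b b A3 | b b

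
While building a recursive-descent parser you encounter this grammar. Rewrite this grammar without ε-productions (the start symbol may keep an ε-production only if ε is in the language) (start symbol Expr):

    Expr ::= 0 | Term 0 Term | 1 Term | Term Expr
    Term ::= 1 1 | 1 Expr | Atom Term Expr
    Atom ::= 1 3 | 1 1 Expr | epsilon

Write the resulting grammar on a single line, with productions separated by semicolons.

Expr ::= 0 | Term 0 Term | 1 Term | Term Expr; Term ::= 1 1 | 1 Expr | Atom Term Expr | Term Expr; Atom ::= 1 3 | 1 1 Expr

Nullable nonterminals: {Atom}.
ε ∉ L(G), so no ε-production is kept.
For each production, add variants omitting each subset of nullable occurrences: Term → Atom Term Expr gives Atom Term Expr | Term Expr.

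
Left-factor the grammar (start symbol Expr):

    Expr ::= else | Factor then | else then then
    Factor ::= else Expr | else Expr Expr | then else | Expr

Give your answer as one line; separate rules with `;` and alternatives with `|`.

Expr has alternatives sharing prefix 'else': factor to Expr → else Expr1 with Expr1 → ε | then then.
Factor has alternatives sharing prefix 'else Expr': factor to Factor → else Expr Factor1 with Factor1 → ε | Expr.

Expr ::= Factor then | else Expr1; Factor ::= then else | Expr | else Expr Factor1; Expr1 ::= ε | then then; Factor1 ::= ε | Expr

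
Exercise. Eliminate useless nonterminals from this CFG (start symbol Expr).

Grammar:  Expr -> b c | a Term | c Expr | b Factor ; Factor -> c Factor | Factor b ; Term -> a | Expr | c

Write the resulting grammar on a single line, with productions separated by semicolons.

Expr -> b c | a Term | c Expr; Term -> a | Expr | c

Generating nonterminals: {Expr, Term}.
Reachable from Expr after that: {Expr, Term}.
Removed useless symbols: {Factor} and every production mentioning them.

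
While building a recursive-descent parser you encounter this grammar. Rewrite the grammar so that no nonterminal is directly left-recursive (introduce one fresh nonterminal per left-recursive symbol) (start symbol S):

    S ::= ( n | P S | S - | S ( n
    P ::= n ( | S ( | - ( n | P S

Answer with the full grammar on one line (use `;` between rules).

Directly left-recursive nonterminals: S, P.
For S: α = {-, ( n}, β = {( n, P S}. Rewrite as S → β S' and S' → α S' | ε.
For P: α = {S}, β = {n (, S (, - ( n}. Rewrite as P → β P' and P' → α P' | ε.

S ::= ( n S' | P S S'; P ::= n ( P' | S ( P' | - ( n P'; S' ::= - S' | ( n S' | ε; P' ::= S P' | ε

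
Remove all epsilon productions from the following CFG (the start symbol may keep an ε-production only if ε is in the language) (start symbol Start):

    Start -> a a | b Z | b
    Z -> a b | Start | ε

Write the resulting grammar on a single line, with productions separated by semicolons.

Start -> a a | b Z | b; Z -> a b | Start

Nullable set = {Z}.
ε ∉ L(G), so no ε-production is kept.
For each production, add variants omitting each subset of nullable occurrences: Start → b Z gives b Z | b.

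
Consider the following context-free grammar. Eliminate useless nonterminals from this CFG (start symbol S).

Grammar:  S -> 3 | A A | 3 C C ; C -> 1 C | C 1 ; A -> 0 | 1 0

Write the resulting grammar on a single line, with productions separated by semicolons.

Generating nonterminals: {A, S}.
Reachable from S after that: {A, S}.
Removed useless symbols: {C} and every production mentioning them.

S -> 3 | A A; A -> 0 | 1 0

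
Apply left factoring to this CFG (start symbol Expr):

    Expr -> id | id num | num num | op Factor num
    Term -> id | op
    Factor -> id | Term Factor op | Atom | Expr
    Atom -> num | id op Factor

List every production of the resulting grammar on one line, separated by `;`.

Expr has alternatives sharing prefix 'id': factor to Expr → id Expr1 with Expr1 → ε | num.

Expr -> num num | op Factor num | id Expr1; Term -> id | op; Factor -> id | Term Factor op | Atom | Expr; Atom -> num | id op Factor; Expr1 -> ε | num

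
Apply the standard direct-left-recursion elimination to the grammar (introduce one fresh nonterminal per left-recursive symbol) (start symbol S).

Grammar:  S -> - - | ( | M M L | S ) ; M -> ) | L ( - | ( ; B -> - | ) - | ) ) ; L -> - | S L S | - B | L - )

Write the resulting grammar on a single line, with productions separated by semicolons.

S -> - - S' | ( S' | M M L S'; M -> ) | L ( - | (; B -> - | ) - | ) ); L -> - L' | S L S L' | - B L'; S' -> ) S' | ε; L' -> - ) L' | ε

Directly left-recursive nonterminals: S, L.
For S: α = {)}, β = {- -, (, M M L}. Rewrite as S → β S' and S' → α S' | ε.
For L: α = {- )}, β = {-, S L S, - B}. Rewrite as L → β L' and L' → α L' | ε.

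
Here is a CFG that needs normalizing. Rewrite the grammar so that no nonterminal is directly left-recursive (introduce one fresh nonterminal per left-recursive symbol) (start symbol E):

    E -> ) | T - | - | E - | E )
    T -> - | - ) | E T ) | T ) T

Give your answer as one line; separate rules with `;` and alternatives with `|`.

E, T are directly left-recursive.
For E: α = {-, )}, β = {), T -, -}. Rewrite as E → β E' and E' → α E' | ε.
For T: α = {) T}, β = {-, - ), E T )}. Rewrite as T → β T' and T' → α T' | ε.

E -> ) E' | T - E' | - E'; T -> - T' | - ) T' | E T ) T'; E' -> - E' | ) E' | ε; T' -> ) T T' | ε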